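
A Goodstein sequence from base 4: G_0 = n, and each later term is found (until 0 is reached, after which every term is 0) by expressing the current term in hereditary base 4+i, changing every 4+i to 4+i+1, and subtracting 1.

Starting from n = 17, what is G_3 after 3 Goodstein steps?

[0] 17 ≡ 4^2 + 1 (base 4). Lift 5: 26. −1: 25.
[1] 25 ≡ 5^2 (base 5). Lift 6: 36. −1: 35.
[2] 35 ≡ 5·6 + 5 (base 6). Lift 7: 40. −1: 39.
[3] 39 ≡ 5·7 + 4 (base 7). Lift 8: 44. −1: 43.

39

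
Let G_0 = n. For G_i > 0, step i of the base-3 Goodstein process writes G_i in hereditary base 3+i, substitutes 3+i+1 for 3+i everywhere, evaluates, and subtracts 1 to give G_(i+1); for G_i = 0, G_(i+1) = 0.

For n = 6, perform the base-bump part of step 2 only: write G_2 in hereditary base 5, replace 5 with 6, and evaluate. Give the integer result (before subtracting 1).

[0] 6 ≡ 2·3 (base 3). Lift 4: 8. −1: 7.
[1] 7 ≡ 4 + 3 (base 4). Lift 5: 8. −1: 7.
[2] 7 ≡ 5 + 2 (base 5). Lift 6: 8. −1: 7.

8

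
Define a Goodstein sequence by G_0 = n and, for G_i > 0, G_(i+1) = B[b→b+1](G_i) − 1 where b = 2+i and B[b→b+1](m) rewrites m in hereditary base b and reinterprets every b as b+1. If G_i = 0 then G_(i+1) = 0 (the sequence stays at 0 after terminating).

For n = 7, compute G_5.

823543

(0) 7|_2 = 2^2 + 2 + 1 ↦ 3^3 + 3 + 1|_3 = 31 ⇒ 30
(1) 30|_3 = 3^3 + 3 ↦ 4^4 + 4|_4 = 260 ⇒ 259
(2) 259|_4 = 4^4 + 3 ↦ 5^5 + 3|_5 = 3128 ⇒ 3127
(3) 3127|_5 = 5^5 + 2 ↦ 6^6 + 2|_6 = 46658 ⇒ 46657
(4) 46657|_6 = 6^6 + 1 ↦ 7^7 + 1|_7 = 823544 ⇒ 823543
(5) 823543|_7 = 7^7 ↦ 8^8|_8 = 16777216 ⇒ 16777215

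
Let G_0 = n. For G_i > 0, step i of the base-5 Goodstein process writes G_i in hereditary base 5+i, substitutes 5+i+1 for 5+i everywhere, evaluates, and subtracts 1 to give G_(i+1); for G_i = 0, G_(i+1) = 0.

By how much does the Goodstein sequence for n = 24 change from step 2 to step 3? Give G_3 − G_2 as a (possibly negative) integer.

base 5: 24 = 4·5 + 4; at 6: 4·6 + 4 = 28; next = 27
base 6: 27 = 4·6 + 3; at 7: 4·7 + 3 = 31; next = 30
base 7: 30 = 4·7 + 2; at 8: 4·8 + 2 = 34; next = 33

3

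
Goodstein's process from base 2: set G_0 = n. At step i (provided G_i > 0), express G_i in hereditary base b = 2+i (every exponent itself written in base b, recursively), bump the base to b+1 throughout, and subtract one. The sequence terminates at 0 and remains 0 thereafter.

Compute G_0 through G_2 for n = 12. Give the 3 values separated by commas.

12, 107, 1065

12 —HB2→ 2^(2 + 1) + 2^2 —bump→ 3^(3 + 1) + 3^3 = 108 —(−1)→ 107
107 —HB3→ 3^(3 + 1) + 2·3^2 + 2·3 + 2 —bump→ 4^(4 + 1) + 2·4^2 + 2·4 + 2 = 1066 —(−1)→ 1065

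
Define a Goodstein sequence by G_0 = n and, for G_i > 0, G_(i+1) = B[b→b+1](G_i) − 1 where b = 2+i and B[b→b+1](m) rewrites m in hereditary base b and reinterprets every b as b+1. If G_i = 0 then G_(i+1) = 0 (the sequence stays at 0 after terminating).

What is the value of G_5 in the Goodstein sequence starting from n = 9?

9 —HB2→ 2^(2 + 1) + 1 —bump→ 3^(3 + 1) + 1 = 82 —(−1)→ 81
81 —HB3→ 3^(3 + 1) —bump→ 4^(4 + 1) = 1024 —(−1)→ 1023
1023 —HB4→ 3·4^4 + 3·4^3 + 3·4^2 + 3·4 + 3 —bump→ 3·5^5 + 3·5^3 + 3·5^2 + 3·5 + 3 = 9843 —(−1)→ 9842
9842 —HB5→ 3·5^5 + 3·5^3 + 3·5^2 + 3·5 + 2 —bump→ 3·6^6 + 3·6^3 + 3·6^2 + 3·6 + 2 = 140744 —(−1)→ 140743
140743 —HB6→ 3·6^6 + 3·6^3 + 3·6^2 + 3·6 + 1 —bump→ 3·7^7 + 3·7^3 + 3·7^2 + 3·7 + 1 = 2471827 —(−1)→ 2471826
2471826 —HB7→ 3·7^7 + 3·7^3 + 3·7^2 + 3·7 —bump→ 3·8^8 + 3·8^3 + 3·8^2 + 3·8 = 50333400 —(−1)→ 50333399

2471826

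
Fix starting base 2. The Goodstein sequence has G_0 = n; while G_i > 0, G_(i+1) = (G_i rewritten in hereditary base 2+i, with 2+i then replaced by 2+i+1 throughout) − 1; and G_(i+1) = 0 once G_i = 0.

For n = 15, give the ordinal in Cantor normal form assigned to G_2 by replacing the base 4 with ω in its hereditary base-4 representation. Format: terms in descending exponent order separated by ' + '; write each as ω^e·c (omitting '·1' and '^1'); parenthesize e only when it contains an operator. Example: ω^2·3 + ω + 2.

[0] 15 ≡ 2^(2 + 1) + 2^2 + 2 + 1 (base 2). Lift 3: 112. −1: 111.
[1] 111 ≡ 3^(3 + 1) + 3^3 + 3 (base 3). Lift 4: 1284. −1: 1283.
[2] 1283 ≡ 4^(4 + 1) + 4^4 + 3 (base 4). Lift 5: 18753. −1: 18752.

ω^(ω + 1) + ω^ω + 3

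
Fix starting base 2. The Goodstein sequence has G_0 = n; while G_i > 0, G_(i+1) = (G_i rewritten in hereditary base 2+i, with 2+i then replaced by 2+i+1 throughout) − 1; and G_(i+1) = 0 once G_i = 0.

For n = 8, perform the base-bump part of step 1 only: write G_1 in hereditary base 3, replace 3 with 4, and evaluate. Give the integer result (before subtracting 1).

554

G_0 = 8. HB_2(8) = 2^(2 + 1). Bump = 81. G_1 = 80.
G_1 = 80. HB_3(80) = 2·3^3 + 2·3^2 + 2·3 + 2. Bump = 554. G_2 = 553.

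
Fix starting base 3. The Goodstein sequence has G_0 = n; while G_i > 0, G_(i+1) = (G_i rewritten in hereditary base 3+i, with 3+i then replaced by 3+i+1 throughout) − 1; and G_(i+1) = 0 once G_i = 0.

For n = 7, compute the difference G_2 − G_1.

1

[0] 7 ≡ 2·3 + 1 (base 3). Lift 4: 9. −1: 8.
[1] 8 ≡ 2·4 (base 4). Lift 5: 10. −1: 9.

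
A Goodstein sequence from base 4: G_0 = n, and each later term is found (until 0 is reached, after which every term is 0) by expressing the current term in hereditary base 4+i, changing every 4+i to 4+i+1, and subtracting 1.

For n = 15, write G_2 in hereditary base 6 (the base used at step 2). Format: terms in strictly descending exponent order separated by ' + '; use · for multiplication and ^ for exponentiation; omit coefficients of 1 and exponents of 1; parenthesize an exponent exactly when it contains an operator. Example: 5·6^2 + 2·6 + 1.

step 0: 15 = 3·4 + 3; sub 5 for 4: 3·5 + 3; = 18; G_1 = 18−1 = 17
step 1: 17 = 3·5 + 2; sub 6 for 5: 3·6 + 2; = 20; G_2 = 20−1 = 19
step 2: 19 = 3·6 + 1; sub 7 for 6: 3·7 + 1; = 22; G_3 = 22−1 = 21

3·6 + 1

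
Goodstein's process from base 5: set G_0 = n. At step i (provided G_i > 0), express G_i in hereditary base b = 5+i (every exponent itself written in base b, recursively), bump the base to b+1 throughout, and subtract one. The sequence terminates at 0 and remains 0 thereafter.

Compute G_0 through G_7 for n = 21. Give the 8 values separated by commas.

21, 24, 27, 29, 31, 33, 35, 37

21 —HB5→ 4·5 + 1 —bump→ 4·6 + 1 = 25 —(−1)→ 24
24 —HB6→ 4·6 —bump→ 4·7 = 28 —(−1)→ 27
27 —HB7→ 3·7 + 6 —bump→ 3·8 + 6 = 30 —(−1)→ 29
29 —HB8→ 3·8 + 5 —bump→ 3·9 + 5 = 32 —(−1)→ 31
31 —HB9→ 3·9 + 4 —bump→ 3·10 + 4 = 34 —(−1)→ 33
33 —HB10→ 3·10 + 3 —bump→ 3·11 + 3 = 36 —(−1)→ 35
35 —HB11→ 3·11 + 2 —bump→ 3·12 + 2 = 38 —(−1)→ 37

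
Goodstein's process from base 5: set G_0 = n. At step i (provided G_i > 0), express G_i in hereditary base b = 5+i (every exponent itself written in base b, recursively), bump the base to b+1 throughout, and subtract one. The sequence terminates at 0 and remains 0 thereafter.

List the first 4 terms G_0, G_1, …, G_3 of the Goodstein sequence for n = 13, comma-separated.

13, 14, 15, 16

G_0 = 13. HB_5(13) = 2·5 + 3. Bump = 15. G_1 = 14.
G_1 = 14. HB_6(14) = 2·6 + 2. Bump = 16. G_2 = 15.
G_2 = 15. HB_7(15) = 2·7 + 1. Bump = 17. G_3 = 16.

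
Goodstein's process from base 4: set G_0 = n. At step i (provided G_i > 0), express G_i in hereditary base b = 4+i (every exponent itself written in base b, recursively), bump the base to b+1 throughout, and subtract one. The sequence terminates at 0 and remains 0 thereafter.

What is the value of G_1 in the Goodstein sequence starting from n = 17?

25

17 —HB4→ 4^2 + 1 —bump→ 5^2 + 1 = 26 —(−1)→ 25
25 —HB5→ 5^2 —bump→ 6^2 = 36 —(−1)→ 35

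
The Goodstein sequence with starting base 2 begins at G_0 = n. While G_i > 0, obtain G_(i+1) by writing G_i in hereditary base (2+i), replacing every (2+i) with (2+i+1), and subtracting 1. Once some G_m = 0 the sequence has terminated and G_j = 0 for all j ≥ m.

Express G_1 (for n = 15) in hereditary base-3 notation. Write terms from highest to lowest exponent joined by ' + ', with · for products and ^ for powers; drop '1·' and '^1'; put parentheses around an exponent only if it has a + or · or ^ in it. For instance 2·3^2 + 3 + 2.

3^(3 + 1) + 3^3 + 3

i=0: 15 = 2^(2 + 1) + 2^2 + 2 + 1 (b=2); 2→3: 3^(3 + 1) + 3^3 + 3 + 1 = 112; 112−1 = 111
i=1: 111 = 3^(3 + 1) + 3^3 + 3 (b=3); 3→4: 4^(4 + 1) + 4^4 + 4 = 1284; 1284−1 = 1283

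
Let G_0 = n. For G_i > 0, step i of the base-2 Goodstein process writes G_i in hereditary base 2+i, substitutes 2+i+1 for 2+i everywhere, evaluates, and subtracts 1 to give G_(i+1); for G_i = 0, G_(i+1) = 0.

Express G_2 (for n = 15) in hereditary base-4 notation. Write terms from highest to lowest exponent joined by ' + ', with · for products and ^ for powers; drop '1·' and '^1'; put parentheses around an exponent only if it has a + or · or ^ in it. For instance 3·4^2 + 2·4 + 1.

4^(4 + 1) + 4^4 + 3

[0] 15 ≡ 2^(2 + 1) + 2^2 + 2 + 1 (base 2). Lift 3: 112. −1: 111.
[1] 111 ≡ 3^(3 + 1) + 3^3 + 3 (base 3). Lift 4: 1284. −1: 1283.
[2] 1283 ≡ 4^(4 + 1) + 4^4 + 3 (base 4). Lift 5: 18753. −1: 18752.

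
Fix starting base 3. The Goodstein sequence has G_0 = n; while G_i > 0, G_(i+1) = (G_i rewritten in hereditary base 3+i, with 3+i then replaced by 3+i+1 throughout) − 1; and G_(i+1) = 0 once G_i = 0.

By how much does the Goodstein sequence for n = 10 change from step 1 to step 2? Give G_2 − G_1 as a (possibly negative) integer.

i=0: 10 = 3^2 + 1 (b=3); 3→4: 4^2 + 1 = 17; 17−1 = 16
i=1: 16 = 4^2 (b=4); 4→5: 5^2 = 25; 25−1 = 24

8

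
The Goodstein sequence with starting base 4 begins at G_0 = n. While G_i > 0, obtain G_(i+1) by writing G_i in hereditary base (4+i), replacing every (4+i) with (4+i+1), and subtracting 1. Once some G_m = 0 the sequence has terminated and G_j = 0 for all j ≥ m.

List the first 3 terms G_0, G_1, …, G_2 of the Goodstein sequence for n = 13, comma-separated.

step 0: 13 = 3·4 + 1; sub 5 for 4: 3·5 + 1; = 16; G_1 = 16−1 = 15
step 1: 15 = 3·5; sub 6 for 5: 3·6; = 18; G_2 = 18−1 = 17

13, 15, 17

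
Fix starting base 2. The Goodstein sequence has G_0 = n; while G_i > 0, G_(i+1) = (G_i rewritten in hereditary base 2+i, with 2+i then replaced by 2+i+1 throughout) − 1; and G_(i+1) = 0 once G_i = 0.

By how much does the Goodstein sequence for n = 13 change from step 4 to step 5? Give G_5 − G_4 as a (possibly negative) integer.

base 2: 13 = 2^(2 + 1) + 2^2 + 1; at 3: 3^(3 + 1) + 3^3 + 1 = 109; next = 108
base 3: 108 = 3^(3 + 1) + 3^3; at 4: 4^(4 + 1) + 4^4 = 1280; next = 1279
base 4: 1279 = 4^(4 + 1) + 3·4^3 + 3·4^2 + 3·4 + 3; at 5: 5^(5 + 1) + 3·5^3 + 3·5^2 + 3·5 + 3 = 16093; next = 16092
base 5: 16092 = 5^(5 + 1) + 3·5^3 + 3·5^2 + 3·5 + 2; at 6: 6^(6 + 1) + 3·6^3 + 3·6^2 + 3·6 + 2 = 280712; next = 280711
base 6: 280711 = 6^(6 + 1) + 3·6^3 + 3·6^2 + 3·6 + 1; at 7: 7^(7 + 1) + 3·7^3 + 3·7^2 + 3·7 + 1 = 5765999; next = 5765998

5485287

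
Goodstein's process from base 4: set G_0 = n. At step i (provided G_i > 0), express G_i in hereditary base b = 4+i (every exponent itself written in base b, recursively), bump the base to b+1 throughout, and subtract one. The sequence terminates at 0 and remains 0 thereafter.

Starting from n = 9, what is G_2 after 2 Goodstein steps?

11

9 —HB4→ 2·4 + 1 —bump→ 2·5 + 1 = 11 —(−1)→ 10
10 —HB5→ 2·5 —bump→ 2·6 = 12 —(−1)→ 11
11 —HB6→ 6 + 5 —bump→ 7 + 5 = 12 —(−1)→ 11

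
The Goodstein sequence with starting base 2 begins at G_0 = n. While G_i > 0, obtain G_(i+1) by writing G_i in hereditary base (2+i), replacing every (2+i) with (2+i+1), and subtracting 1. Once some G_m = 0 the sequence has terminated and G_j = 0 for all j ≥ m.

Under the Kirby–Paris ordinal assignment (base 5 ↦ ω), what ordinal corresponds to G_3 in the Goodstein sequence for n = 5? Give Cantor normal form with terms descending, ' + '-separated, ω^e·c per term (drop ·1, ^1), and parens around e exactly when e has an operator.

ω^3·3 + ω^2·3 + ω·3 + 2

i=0: 5 = 2^2 + 1 (b=2); 2→3: 3^3 + 1 = 28; 28−1 = 27
i=1: 27 = 3^3 (b=3); 3→4: 4^4 = 256; 256−1 = 255
i=2: 255 = 3·4^3 + 3·4^2 + 3·4 + 3 (b=4); 4→5: 3·5^3 + 3·5^2 + 3·5 + 3 = 468; 468−1 = 467
i=3: 467 = 3·5^3 + 3·5^2 + 3·5 + 2 (b=5); 5→6: 3·6^3 + 3·6^2 + 3·6 + 2 = 776; 776−1 = 775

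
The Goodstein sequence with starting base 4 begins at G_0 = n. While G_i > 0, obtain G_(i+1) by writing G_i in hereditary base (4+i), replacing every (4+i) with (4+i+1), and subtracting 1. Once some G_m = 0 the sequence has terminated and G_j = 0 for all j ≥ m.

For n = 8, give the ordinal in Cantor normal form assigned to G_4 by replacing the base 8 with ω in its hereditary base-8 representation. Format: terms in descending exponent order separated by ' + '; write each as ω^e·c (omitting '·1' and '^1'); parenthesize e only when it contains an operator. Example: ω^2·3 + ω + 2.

ω + 1

[0] 8 ≡ 2·4 (base 4). Lift 5: 10. −1: 9.
[1] 9 ≡ 5 + 4 (base 5). Lift 6: 10. −1: 9.
[2] 9 ≡ 6 + 3 (base 6). Lift 7: 10. −1: 9.
[3] 9 ≡ 7 + 2 (base 7). Lift 8: 10. −1: 9.
[4] 9 ≡ 8 + 1 (base 8). Lift 9: 10. −1: 9.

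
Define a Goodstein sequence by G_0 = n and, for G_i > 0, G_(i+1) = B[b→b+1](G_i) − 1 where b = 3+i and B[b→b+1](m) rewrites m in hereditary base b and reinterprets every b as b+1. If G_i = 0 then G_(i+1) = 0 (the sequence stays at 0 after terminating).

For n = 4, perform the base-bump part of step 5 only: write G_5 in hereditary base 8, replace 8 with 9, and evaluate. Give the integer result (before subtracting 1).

4 —HB3→ 3 + 1 —bump→ 4 + 1 = 5 —(−1)→ 4
4 —HB4→ 4 —bump→ 5 = 5 —(−1)→ 4
4 —HB5→ 4 —bump→ 4 = 4 —(−1)→ 3
3 —HB6→ 3 —bump→ 3 = 3 —(−1)→ 2
2 —HB7→ 2 —bump→ 2 = 2 —(−1)→ 1
1 —HB8→ 1 —bump→ 1 = 1 —(−1)→ 0

1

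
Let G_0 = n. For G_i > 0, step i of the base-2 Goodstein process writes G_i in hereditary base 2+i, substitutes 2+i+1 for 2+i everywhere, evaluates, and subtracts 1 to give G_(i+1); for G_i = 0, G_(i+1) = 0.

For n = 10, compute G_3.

15625

[0] 10 ≡ 2^(2 + 1) + 2 (base 2). Lift 3: 84. −1: 83.
[1] 83 ≡ 3^(3 + 1) + 2 (base 3). Lift 4: 1026. −1: 1025.
[2] 1025 ≡ 4^(4 + 1) + 1 (base 4). Lift 5: 15626. −1: 15625.
[3] 15625 ≡ 5^(5 + 1) (base 5). Lift 6: 279936. −1: 279935.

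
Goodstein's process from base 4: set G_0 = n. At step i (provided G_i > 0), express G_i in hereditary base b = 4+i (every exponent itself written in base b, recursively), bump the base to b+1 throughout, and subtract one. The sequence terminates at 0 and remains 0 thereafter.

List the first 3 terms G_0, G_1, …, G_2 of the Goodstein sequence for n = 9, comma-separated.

step 0: 9 = 2·4 + 1; sub 5 for 4: 2·5 + 1; = 11; G_1 = 11−1 = 10
step 1: 10 = 2·5; sub 6 for 5: 2·6; = 12; G_2 = 12−1 = 11

9, 10, 11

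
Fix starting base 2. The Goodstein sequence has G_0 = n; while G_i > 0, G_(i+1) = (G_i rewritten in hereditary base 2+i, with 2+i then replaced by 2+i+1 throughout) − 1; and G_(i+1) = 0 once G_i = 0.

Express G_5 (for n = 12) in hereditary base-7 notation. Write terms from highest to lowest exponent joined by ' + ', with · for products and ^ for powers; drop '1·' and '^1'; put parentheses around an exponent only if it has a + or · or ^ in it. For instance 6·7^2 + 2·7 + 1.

7^(7 + 1) + 2·7^2 + 7 + 4

12 —HB2→ 2^(2 + 1) + 2^2 —bump→ 3^(3 + 1) + 3^3 = 108 —(−1)→ 107
107 —HB3→ 3^(3 + 1) + 2·3^2 + 2·3 + 2 —bump→ 4^(4 + 1) + 2·4^2 + 2·4 + 2 = 1066 —(−1)→ 1065
1065 —HB4→ 4^(4 + 1) + 2·4^2 + 2·4 + 1 —bump→ 5^(5 + 1) + 2·5^2 + 2·5 + 1 = 15686 —(−1)→ 15685
15685 —HB5→ 5^(5 + 1) + 2·5^2 + 2·5 —bump→ 6^(6 + 1) + 2·6^2 + 2·6 = 280020 —(−1)→ 280019
280019 —HB6→ 6^(6 + 1) + 2·6^2 + 6 + 5 —bump→ 7^(7 + 1) + 2·7^2 + 7 + 5 = 5764911 —(−1)→ 5764910
5764910 —HB7→ 7^(7 + 1) + 2·7^2 + 7 + 4 —bump→ 8^(8 + 1) + 2·8^2 + 8 + 4 = 134217868 —(−1)→ 134217867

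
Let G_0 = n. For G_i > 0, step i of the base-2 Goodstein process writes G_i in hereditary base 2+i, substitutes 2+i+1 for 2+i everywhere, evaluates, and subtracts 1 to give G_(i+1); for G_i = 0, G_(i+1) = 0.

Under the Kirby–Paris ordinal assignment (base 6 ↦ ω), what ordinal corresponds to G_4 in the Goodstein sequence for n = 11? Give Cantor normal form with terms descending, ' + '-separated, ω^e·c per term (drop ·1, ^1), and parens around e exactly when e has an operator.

ω^(ω + 1) + 1

G_0 = 11. HB_2(11) = 2^(2 + 1) + 2 + 1. Bump = 85. G_1 = 84.
G_1 = 84. HB_3(84) = 3^(3 + 1) + 3. Bump = 1028. G_2 = 1027.
G_2 = 1027. HB_4(1027) = 4^(4 + 1) + 3. Bump = 15628. G_3 = 15627.
G_3 = 15627. HB_5(15627) = 5^(5 + 1) + 2. Bump = 279938. G_4 = 279937.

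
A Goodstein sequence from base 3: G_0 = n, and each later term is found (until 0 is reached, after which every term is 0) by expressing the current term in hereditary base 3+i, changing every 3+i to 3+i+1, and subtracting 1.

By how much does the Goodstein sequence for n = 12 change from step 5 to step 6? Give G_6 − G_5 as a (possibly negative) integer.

6

(0) 12|_3 = 3^2 + 3 ↦ 4^2 + 4|_4 = 20 ⇒ 19
(1) 19|_4 = 4^2 + 3 ↦ 5^2 + 3|_5 = 28 ⇒ 27
(2) 27|_5 = 5^2 + 2 ↦ 6^2 + 2|_6 = 38 ⇒ 37
(3) 37|_6 = 6^2 + 1 ↦ 7^2 + 1|_7 = 50 ⇒ 49
(4) 49|_7 = 7^2 ↦ 8^2|_8 = 64 ⇒ 63
(5) 63|_8 = 7·8 + 7 ↦ 7·9 + 7|_9 = 70 ⇒ 69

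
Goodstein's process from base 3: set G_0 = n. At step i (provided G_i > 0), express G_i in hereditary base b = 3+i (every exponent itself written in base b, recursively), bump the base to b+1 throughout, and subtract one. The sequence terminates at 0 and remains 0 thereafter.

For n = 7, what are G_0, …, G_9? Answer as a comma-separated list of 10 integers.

7, 8, 9, 9, 9, 9, 9, 9, 8, 7

step 0: 7 = 2·3 + 1; sub 4 for 3: 2·4 + 1; = 9; G_1 = 9−1 = 8
step 1: 8 = 2·4; sub 5 for 4: 2·5; = 10; G_2 = 10−1 = 9
step 2: 9 = 5 + 4; sub 6 for 5: 6 + 4; = 10; G_3 = 10−1 = 9
step 3: 9 = 6 + 3; sub 7 for 6: 7 + 3; = 10; G_4 = 10−1 = 9
step 4: 9 = 7 + 2; sub 8 for 7: 8 + 2; = 10; G_5 = 10−1 = 9
step 5: 9 = 8 + 1; sub 9 for 8: 9 + 1; = 10; G_6 = 10−1 = 9
step 6: 9 = 9; sub 10 for 9: 10; = 10; G_7 = 10−1 = 9
step 7: 9 = 9; sub 11 for 10: 9; = 9; G_8 = 9−1 = 8
step 8: 8 = 8; sub 12 for 11: 8; = 8; G_9 = 8−1 = 7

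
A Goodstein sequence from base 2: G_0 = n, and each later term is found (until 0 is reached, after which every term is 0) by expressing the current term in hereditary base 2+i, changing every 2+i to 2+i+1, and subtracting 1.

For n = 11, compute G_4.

G_0 = 11. HB_2(11) = 2^(2 + 1) + 2 + 1. Bump = 85. G_1 = 84.
G_1 = 84. HB_3(84) = 3^(3 + 1) + 3. Bump = 1028. G_2 = 1027.
G_2 = 1027. HB_4(1027) = 4^(4 + 1) + 3. Bump = 15628. G_3 = 15627.
G_3 = 15627. HB_5(15627) = 5^(5 + 1) + 2. Bump = 279938. G_4 = 279937.
G_4 = 279937. HB_6(279937) = 6^(6 + 1) + 1. Bump = 5764802. G_5 = 5764801.

279937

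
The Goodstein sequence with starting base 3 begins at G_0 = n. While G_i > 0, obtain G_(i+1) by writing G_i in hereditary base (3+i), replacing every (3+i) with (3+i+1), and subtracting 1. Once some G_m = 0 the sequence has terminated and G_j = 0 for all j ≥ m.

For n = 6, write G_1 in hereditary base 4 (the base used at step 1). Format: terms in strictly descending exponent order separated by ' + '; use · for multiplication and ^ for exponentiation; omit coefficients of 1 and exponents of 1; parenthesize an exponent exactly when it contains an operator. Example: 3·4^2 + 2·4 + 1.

4 + 3

base 3: 6 = 2·3; at 4: 2·4 = 8; next = 7
base 4: 7 = 4 + 3; at 5: 5 + 3 = 8; next = 7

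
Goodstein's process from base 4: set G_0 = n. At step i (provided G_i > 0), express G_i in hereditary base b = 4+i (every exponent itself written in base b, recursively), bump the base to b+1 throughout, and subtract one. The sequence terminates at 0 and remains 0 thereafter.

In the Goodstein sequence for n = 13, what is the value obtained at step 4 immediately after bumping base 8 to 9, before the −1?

21

G_0 = 13. HB_4(13) = 3·4 + 1. Bump = 16. G_1 = 15.
G_1 = 15. HB_5(15) = 3·5. Bump = 18. G_2 = 17.
G_2 = 17. HB_6(17) = 2·6 + 5. Bump = 19. G_3 = 18.
G_3 = 18. HB_7(18) = 2·7 + 4. Bump = 20. G_4 = 19.
G_4 = 19. HB_8(19) = 2·8 + 3. Bump = 21. G_5 = 20.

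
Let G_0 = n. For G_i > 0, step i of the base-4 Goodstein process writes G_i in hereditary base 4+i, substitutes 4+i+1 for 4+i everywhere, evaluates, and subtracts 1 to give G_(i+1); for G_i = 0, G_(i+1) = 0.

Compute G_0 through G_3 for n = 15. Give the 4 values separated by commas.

[0] 15 ≡ 3·4 + 3 (base 4). Lift 5: 18. −1: 17.
[1] 17 ≡ 3·5 + 2 (base 5). Lift 6: 20. −1: 19.
[2] 19 ≡ 3·6 + 1 (base 6). Lift 7: 22. −1: 21.

15, 17, 19, 21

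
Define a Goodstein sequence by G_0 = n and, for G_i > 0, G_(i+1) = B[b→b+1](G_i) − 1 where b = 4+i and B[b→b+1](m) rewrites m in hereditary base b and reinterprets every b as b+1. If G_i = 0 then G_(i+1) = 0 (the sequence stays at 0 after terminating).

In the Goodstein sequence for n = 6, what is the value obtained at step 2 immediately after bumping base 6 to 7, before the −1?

base 4: 6 = 4 + 2; at 5: 5 + 2 = 7; next = 6
base 5: 6 = 5 + 1; at 6: 6 + 1 = 7; next = 6
base 6: 6 = 6; at 7: 7 = 7; next = 6

7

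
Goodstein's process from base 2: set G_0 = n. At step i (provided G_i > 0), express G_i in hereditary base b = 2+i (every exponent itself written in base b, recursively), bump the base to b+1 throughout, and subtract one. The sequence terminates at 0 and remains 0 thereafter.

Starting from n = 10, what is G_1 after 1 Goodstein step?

G_0=10  [base 2] 2^(2 + 1) + 2  →[2↦3]→  3^(3 + 1) + 3 = 84  −1 ⇒ G_1=83
G_1=83  [base 3] 3^(3 + 1) + 2  →[3↦4]→  4^(4 + 1) + 2 = 1026  −1 ⇒ G_2=1025

83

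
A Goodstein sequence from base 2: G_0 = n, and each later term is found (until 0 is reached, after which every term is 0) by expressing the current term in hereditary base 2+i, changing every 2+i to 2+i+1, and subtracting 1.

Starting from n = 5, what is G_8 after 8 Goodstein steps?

G_0=5  [base 2] 2^2 + 1  →[2↦3]→  3^3 + 1 = 28  −1 ⇒ G_1=27
G_1=27  [base 3] 3^3  →[3↦4]→  4^4 = 256  −1 ⇒ G_2=255
G_2=255  [base 4] 3·4^3 + 3·4^2 + 3·4 + 3  →[4↦5]→  3·5^3 + 3·5^2 + 3·5 + 3 = 468  −1 ⇒ G_3=467
G_3=467  [base 5] 3·5^3 + 3·5^2 + 3·5 + 2  →[5↦6]→  3·6^3 + 3·6^2 + 3·6 + 2 = 776  −1 ⇒ G_4=775
G_4=775  [base 6] 3·6^3 + 3·6^2 + 3·6 + 1  →[6↦7]→  3·7^3 + 3·7^2 + 3·7 + 1 = 1198  −1 ⇒ G_5=1197
G_5=1197  [base 7] 3·7^3 + 3·7^2 + 3·7  →[7↦8]→  3·8^3 + 3·8^2 + 3·8 = 1752  −1 ⇒ G_6=1751
G_6=1751  [base 8] 3·8^3 + 3·8^2 + 2·8 + 7  →[8↦9]→  3·9^3 + 3·9^2 + 2·9 + 7 = 2455  −1 ⇒ G_7=2454
G_7=2454  [base 9] 3·9^3 + 3·9^2 + 2·9 + 6  →[9↦10]→  3·10^3 + 3·10^2 + 2·10 + 6 = 3326  −1 ⇒ G_8=3325

3325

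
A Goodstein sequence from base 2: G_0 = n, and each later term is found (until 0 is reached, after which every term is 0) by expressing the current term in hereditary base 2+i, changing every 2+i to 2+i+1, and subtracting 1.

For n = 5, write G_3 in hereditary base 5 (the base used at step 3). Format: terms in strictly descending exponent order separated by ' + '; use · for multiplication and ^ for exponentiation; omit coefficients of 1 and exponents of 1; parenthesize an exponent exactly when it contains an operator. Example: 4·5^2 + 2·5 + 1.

[0] 5 ≡ 2^2 + 1 (base 2). Lift 3: 28. −1: 27.
[1] 27 ≡ 3^3 (base 3). Lift 4: 256. −1: 255.
[2] 255 ≡ 3·4^3 + 3·4^2 + 3·4 + 3 (base 4). Lift 5: 468. −1: 467.
[3] 467 ≡ 3·5^3 + 3·5^2 + 3·5 + 2 (base 5). Lift 6: 776. −1: 775.

3·5^3 + 3·5^2 + 3·5 + 2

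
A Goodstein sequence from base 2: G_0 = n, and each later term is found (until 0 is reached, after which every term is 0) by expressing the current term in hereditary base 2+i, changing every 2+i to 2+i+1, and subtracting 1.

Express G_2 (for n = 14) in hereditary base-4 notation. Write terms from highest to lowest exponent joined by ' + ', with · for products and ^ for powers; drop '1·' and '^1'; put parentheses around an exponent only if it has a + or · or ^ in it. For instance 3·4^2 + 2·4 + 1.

14 —HB2→ 2^(2 + 1) + 2^2 + 2 —bump→ 3^(3 + 1) + 3^3 + 3 = 111 —(−1)→ 110
110 —HB3→ 3^(3 + 1) + 3^3 + 2 —bump→ 4^(4 + 1) + 4^4 + 2 = 1282 —(−1)→ 1281
1281 —HB4→ 4^(4 + 1) + 4^4 + 1 —bump→ 5^(5 + 1) + 5^5 + 1 = 18751 —(−1)→ 18750

4^(4 + 1) + 4^4 + 1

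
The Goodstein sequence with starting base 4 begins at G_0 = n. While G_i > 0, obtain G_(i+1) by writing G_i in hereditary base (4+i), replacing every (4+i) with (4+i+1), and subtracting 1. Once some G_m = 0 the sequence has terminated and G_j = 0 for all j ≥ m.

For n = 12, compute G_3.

G_0 = 12. HB_4(12) = 3·4. Bump = 15. G_1 = 14.
G_1 = 14. HB_5(14) = 2·5 + 4. Bump = 16. G_2 = 15.
G_2 = 15. HB_6(15) = 2·6 + 3. Bump = 17. G_3 = 16.
G_3 = 16. HB_7(16) = 2·7 + 2. Bump = 18. G_4 = 17.

16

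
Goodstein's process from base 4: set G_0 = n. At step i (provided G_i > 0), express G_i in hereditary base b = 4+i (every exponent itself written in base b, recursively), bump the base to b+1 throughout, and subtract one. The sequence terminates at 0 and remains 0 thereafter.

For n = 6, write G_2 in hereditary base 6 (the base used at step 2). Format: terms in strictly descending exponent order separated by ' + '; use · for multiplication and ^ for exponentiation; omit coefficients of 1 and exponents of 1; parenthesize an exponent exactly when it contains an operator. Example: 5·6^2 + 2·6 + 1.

G_0 = 6. HB_4(6) = 4 + 2. Bump = 7. G_1 = 6.
G_1 = 6. HB_5(6) = 5 + 1. Bump = 7. G_2 = 6.
G_2 = 6. HB_6(6) = 6. Bump = 7. G_3 = 6.

6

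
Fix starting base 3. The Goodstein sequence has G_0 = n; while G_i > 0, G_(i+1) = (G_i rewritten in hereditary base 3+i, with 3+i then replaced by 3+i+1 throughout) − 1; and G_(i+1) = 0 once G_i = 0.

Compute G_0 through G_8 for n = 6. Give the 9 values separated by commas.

G_0 = 6. HB_3(6) = 2·3. Bump = 8. G_1 = 7.
G_1 = 7. HB_4(7) = 4 + 3. Bump = 8. G_2 = 7.
G_2 = 7. HB_5(7) = 5 + 2. Bump = 8. G_3 = 7.
G_3 = 7. HB_6(7) = 6 + 1. Bump = 8. G_4 = 7.
G_4 = 7. HB_7(7) = 7. Bump = 8. G_5 = 7.
G_5 = 7. HB_8(7) = 7. Bump = 7. G_6 = 6.
G_6 = 6. HB_9(6) = 6. Bump = 6. G_7 = 5.
G_7 = 5. HB_10(5) = 5. Bump = 5. G_8 = 4.

6, 7, 7, 7, 7, 7, 6, 5, 4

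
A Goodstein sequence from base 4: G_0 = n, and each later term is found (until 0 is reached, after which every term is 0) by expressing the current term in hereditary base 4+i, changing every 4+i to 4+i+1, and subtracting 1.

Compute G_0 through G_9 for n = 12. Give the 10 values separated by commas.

12, 14, 15, 16, 17, 18, 19, 19, 19, 19

G_0=12  [base 4] 3·4  →[4↦5]→  3·5 = 15  −1 ⇒ G_1=14
G_1=14  [base 5] 2·5 + 4  →[5↦6]→  2·6 + 4 = 16  −1 ⇒ G_2=15
G_2=15  [base 6] 2·6 + 3  →[6↦7]→  2·7 + 3 = 17  −1 ⇒ G_3=16
G_3=16  [base 7] 2·7 + 2  →[7↦8]→  2·8 + 2 = 18  −1 ⇒ G_4=17
G_4=17  [base 8] 2·8 + 1  →[8↦9]→  2·9 + 1 = 19  −1 ⇒ G_5=18
G_5=18  [base 9] 2·9  →[9↦10]→  2·10 = 20  −1 ⇒ G_6=19
G_6=19  [base 10] 10 + 9  →[10↦11]→  11 + 9 = 20  −1 ⇒ G_7=19
G_7=19  [base 11] 11 + 8  →[11↦12]→  12 + 8 = 20  −1 ⇒ G_8=19
G_8=19  [base 12] 12 + 7  →[12↦13]→  13 + 7 = 20  −1 ⇒ G_9=19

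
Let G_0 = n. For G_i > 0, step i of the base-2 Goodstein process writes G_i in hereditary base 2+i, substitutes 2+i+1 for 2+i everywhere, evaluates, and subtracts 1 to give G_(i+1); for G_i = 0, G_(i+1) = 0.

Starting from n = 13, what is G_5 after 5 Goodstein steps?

i=0: 13 = 2^(2 + 1) + 2^2 + 1 (b=2); 2→3: 3^(3 + 1) + 3^3 + 1 = 109; 109−1 = 108
i=1: 108 = 3^(3 + 1) + 3^3 (b=3); 3→4: 4^(4 + 1) + 4^4 = 1280; 1280−1 = 1279
i=2: 1279 = 4^(4 + 1) + 3·4^3 + 3·4^2 + 3·4 + 3 (b=4); 4→5: 5^(5 + 1) + 3·5^3 + 3·5^2 + 3·5 + 3 = 16093; 16093−1 = 16092
i=3: 16092 = 5^(5 + 1) + 3·5^3 + 3·5^2 + 3·5 + 2 (b=5); 5→6: 6^(6 + 1) + 3·6^3 + 3·6^2 + 3·6 + 2 = 280712; 280712−1 = 280711
i=4: 280711 = 6^(6 + 1) + 3·6^3 + 3·6^2 + 3·6 + 1 (b=6); 6→7: 7^(7 + 1) + 3·7^3 + 3·7^2 + 3·7 + 1 = 5765999; 5765999−1 = 5765998
i=5: 5765998 = 7^(7 + 1) + 3·7^3 + 3·7^2 + 3·7 (b=7); 7→8: 8^(8 + 1) + 3·8^3 + 3·8^2 + 3·8 = 134219480; 134219480−1 = 134219479

5765998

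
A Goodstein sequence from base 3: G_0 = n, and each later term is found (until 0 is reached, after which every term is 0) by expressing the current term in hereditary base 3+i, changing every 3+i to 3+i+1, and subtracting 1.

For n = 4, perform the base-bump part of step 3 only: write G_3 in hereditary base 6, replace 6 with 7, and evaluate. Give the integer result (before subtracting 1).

step 0: 4 = 3 + 1; sub 4 for 3: 4 + 1; = 5; G_1 = 5−1 = 4
step 1: 4 = 4; sub 5 for 4: 5; = 5; G_2 = 5−1 = 4
step 2: 4 = 4; sub 6 for 5: 4; = 4; G_3 = 4−1 = 3
step 3: 3 = 3; sub 7 for 6: 3; = 3; G_4 = 3−1 = 2

3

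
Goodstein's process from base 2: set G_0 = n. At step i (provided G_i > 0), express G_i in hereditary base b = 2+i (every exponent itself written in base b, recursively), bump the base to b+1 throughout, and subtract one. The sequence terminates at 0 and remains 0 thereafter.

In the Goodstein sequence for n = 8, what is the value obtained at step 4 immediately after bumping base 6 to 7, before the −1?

1647196

[0] 8 ≡ 2^(2 + 1) (base 2). Lift 3: 81. −1: 80.
[1] 80 ≡ 2·3^3 + 2·3^2 + 2·3 + 2 (base 3). Lift 4: 554. −1: 553.
[2] 553 ≡ 2·4^4 + 2·4^2 + 2·4 + 1 (base 4). Lift 5: 6311. −1: 6310.
[3] 6310 ≡ 2·5^5 + 2·5^2 + 2·5 (base 5). Lift 6: 93396. −1: 93395.
[4] 93395 ≡ 2·6^6 + 2·6^2 + 6 + 5 (base 6). Lift 7: 1647196. −1: 1647195.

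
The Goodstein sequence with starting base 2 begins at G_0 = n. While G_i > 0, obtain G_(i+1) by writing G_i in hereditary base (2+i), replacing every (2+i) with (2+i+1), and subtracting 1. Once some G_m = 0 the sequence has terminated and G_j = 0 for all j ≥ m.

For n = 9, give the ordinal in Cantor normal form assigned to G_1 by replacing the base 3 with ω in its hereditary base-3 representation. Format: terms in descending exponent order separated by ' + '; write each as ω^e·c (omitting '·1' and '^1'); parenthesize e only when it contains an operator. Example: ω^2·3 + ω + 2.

ω^(ω + 1)

(0) 9|_2 = 2^(2 + 1) + 1 ↦ 3^(3 + 1) + 1|_3 = 82 ⇒ 81
(1) 81|_3 = 3^(3 + 1) ↦ 4^(4 + 1)|_4 = 1024 ⇒ 1023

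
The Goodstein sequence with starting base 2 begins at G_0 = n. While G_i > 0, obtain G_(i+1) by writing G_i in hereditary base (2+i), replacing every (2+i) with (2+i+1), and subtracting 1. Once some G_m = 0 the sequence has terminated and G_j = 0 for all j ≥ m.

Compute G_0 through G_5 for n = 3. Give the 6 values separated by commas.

base 2: 3 = 2 + 1; at 3: 3 + 1 = 4; next = 3
base 3: 3 = 3; at 4: 4 = 4; next = 3
base 4: 3 = 3; at 5: 3 = 3; next = 2
base 5: 2 = 2; at 6: 2 = 2; next = 1
base 6: 1 = 1; at 7: 1 = 1; next = 0

3, 3, 3, 2, 1, 0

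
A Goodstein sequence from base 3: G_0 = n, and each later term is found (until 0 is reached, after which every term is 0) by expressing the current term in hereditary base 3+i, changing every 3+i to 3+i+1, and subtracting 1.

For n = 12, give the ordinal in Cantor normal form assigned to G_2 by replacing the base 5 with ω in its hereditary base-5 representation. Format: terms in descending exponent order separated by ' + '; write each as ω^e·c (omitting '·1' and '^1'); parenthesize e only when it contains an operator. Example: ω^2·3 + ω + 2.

ω^2 + 2

base 3: 12 = 3^2 + 3; at 4: 4^2 + 4 = 20; next = 19
base 4: 19 = 4^2 + 3; at 5: 5^2 + 3 = 28; next = 27
base 5: 27 = 5^2 + 2; at 6: 6^2 + 2 = 38; next = 37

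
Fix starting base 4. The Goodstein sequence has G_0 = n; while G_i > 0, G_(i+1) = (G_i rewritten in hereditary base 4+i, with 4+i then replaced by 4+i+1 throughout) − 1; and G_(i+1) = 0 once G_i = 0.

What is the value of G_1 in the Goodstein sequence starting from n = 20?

(0) 20|_4 = 4^2 + 4 ↦ 5^2 + 5|_5 = 30 ⇒ 29
(1) 29|_5 = 5^2 + 4 ↦ 6^2 + 4|_6 = 40 ⇒ 39

29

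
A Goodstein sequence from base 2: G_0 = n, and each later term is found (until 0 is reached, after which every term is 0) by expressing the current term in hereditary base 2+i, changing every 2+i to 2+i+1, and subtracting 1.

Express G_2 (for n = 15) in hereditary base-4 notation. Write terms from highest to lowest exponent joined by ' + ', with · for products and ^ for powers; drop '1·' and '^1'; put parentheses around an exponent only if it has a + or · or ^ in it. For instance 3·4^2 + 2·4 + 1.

(0) 15|_2 = 2^(2 + 1) + 2^2 + 2 + 1 ↦ 3^(3 + 1) + 3^3 + 3 + 1|_3 = 112 ⇒ 111
(1) 111|_3 = 3^(3 + 1) + 3^3 + 3 ↦ 4^(4 + 1) + 4^4 + 4|_4 = 1284 ⇒ 1283

4^(4 + 1) + 4^4 + 3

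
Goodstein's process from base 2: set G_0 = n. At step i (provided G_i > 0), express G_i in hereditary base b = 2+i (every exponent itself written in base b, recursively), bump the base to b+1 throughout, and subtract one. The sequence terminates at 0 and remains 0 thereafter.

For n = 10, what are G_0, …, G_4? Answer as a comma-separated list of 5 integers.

10, 83, 1025, 15625, 279935

base 2: 10 = 2^(2 + 1) + 2; at 3: 3^(3 + 1) + 3 = 84; next = 83
base 3: 83 = 3^(3 + 1) + 2; at 4: 4^(4 + 1) + 2 = 1026; next = 1025
base 4: 1025 = 4^(4 + 1) + 1; at 5: 5^(5 + 1) + 1 = 15626; next = 15625
base 5: 15625 = 5^(5 + 1); at 6: 6^(6 + 1) = 279936; next = 279935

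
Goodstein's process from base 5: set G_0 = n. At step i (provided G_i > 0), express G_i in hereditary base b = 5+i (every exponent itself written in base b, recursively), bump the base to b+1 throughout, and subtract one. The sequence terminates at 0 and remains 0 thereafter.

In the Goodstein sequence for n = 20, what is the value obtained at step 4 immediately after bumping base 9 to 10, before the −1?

32

G_0 = 20. HB_5(20) = 4·5. Bump = 24. G_1 = 23.
G_1 = 23. HB_6(23) = 3·6 + 5. Bump = 26. G_2 = 25.
G_2 = 25. HB_7(25) = 3·7 + 4. Bump = 28. G_3 = 27.
G_3 = 27. HB_8(27) = 3·8 + 3. Bump = 30. G_4 = 29.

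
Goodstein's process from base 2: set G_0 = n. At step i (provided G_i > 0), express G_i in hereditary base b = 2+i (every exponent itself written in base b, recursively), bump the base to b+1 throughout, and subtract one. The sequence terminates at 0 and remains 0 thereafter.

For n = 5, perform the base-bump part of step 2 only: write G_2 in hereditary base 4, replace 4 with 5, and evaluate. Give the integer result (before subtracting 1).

G_0 = 5. HB_2(5) = 2^2 + 1. Bump = 28. G_1 = 27.
G_1 = 27. HB_3(27) = 3^3. Bump = 256. G_2 = 255.
G_2 = 255. HB_4(255) = 3·4^3 + 3·4^2 + 3·4 + 3. Bump = 468. G_3 = 467.

468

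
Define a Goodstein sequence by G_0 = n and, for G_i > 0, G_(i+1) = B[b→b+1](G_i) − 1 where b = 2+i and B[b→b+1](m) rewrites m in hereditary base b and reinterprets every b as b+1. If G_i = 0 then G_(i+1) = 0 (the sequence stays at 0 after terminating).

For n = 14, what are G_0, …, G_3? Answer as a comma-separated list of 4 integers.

i=0: 14 = 2^(2 + 1) + 2^2 + 2 (b=2); 2→3: 3^(3 + 1) + 3^3 + 3 = 111; 111−1 = 110
i=1: 110 = 3^(3 + 1) + 3^3 + 2 (b=3); 3→4: 4^(4 + 1) + 4^4 + 2 = 1282; 1282−1 = 1281
i=2: 1281 = 4^(4 + 1) + 4^4 + 1 (b=4); 4→5: 5^(5 + 1) + 5^5 + 1 = 18751; 18751−1 = 18750

14, 110, 1281, 18750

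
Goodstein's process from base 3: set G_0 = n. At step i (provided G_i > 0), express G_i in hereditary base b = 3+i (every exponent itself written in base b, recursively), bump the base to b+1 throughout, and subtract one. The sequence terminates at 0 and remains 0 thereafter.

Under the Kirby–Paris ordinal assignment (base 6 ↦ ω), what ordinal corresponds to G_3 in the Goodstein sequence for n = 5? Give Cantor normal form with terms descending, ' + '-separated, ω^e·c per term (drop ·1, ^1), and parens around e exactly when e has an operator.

5

(0) 5|_3 = 3 + 2 ↦ 4 + 2|_4 = 6 ⇒ 5
(1) 5|_4 = 4 + 1 ↦ 5 + 1|_5 = 6 ⇒ 5
(2) 5|_5 = 5 ↦ 6|_6 = 6 ⇒ 5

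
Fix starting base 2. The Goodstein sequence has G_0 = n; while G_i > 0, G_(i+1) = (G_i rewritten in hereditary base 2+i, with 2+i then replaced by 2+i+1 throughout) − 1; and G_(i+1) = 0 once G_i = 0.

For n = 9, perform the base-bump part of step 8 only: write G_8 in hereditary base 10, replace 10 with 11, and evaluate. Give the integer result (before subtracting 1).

G_0=9  [base 2] 2^(2 + 1) + 1  →[2↦3]→  3^(3 + 1) + 1 = 82  −1 ⇒ G_1=81
G_1=81  [base 3] 3^(3 + 1)  →[3↦4]→  4^(4 + 1) = 1024  −1 ⇒ G_2=1023
G_2=1023  [base 4] 3·4^4 + 3·4^3 + 3·4^2 + 3·4 + 3  →[4↦5]→  3·5^5 + 3·5^3 + 3·5^2 + 3·5 + 3 = 9843  −1 ⇒ G_3=9842
G_3=9842  [base 5] 3·5^5 + 3·5^3 + 3·5^2 + 3·5 + 2  →[5↦6]→  3·6^6 + 3·6^3 + 3·6^2 + 3·6 + 2 = 140744  −1 ⇒ G_4=140743
G_4=140743  [base 6] 3·6^6 + 3·6^3 + 3·6^2 + 3·6 + 1  →[6↦7]→  3·7^7 + 3·7^3 + 3·7^2 + 3·7 + 1 = 2471827  −1 ⇒ G_5=2471826
G_5=2471826  [base 7] 3·7^7 + 3·7^3 + 3·7^2 + 3·7  →[7↦8]→  3·8^8 + 3·8^3 + 3·8^2 + 3·8 = 50333400  −1 ⇒ G_6=50333399
G_6=50333399  [base 8] 3·8^8 + 3·8^3 + 3·8^2 + 2·8 + 7  →[8↦9]→  3·9^9 + 3·9^3 + 3·9^2 + 2·9 + 7 = 1162263922  −1 ⇒ G_7=1162263921
G_7=1162263921  [base 9] 3·9^9 + 3·9^3 + 3·9^2 + 2·9 + 6  →[9↦10]→  3·10^10 + 3·10^3 + 3·10^2 + 2·10 + 6 = 30000003326  −1 ⇒ G_8=30000003325

855935016216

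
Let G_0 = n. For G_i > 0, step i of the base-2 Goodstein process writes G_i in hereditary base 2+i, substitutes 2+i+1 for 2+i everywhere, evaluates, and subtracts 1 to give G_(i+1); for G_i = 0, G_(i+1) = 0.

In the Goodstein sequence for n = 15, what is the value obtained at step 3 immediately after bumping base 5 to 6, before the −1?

326594

i=0: 15 = 2^(2 + 1) + 2^2 + 2 + 1 (b=2); 2→3: 3^(3 + 1) + 3^3 + 3 + 1 = 112; 112−1 = 111
i=1: 111 = 3^(3 + 1) + 3^3 + 3 (b=3); 3→4: 4^(4 + 1) + 4^4 + 4 = 1284; 1284−1 = 1283
i=2: 1283 = 4^(4 + 1) + 4^4 + 3 (b=4); 4→5: 5^(5 + 1) + 5^5 + 3 = 18753; 18753−1 = 18752
i=3: 18752 = 5^(5 + 1) + 5^5 + 2 (b=5); 5→6: 6^(6 + 1) + 6^6 + 2 = 326594; 326594−1 = 326593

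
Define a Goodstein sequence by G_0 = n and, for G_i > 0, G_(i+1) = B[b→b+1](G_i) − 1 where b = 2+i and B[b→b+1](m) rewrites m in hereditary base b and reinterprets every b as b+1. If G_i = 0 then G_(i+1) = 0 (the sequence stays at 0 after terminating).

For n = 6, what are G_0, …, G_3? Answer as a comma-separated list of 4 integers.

6, 29, 257, 3125

G_0=6  [base 2] 2^2 + 2  →[2↦3]→  3^3 + 3 = 30  −1 ⇒ G_1=29
G_1=29  [base 3] 3^3 + 2  →[3↦4]→  4^4 + 2 = 258  −1 ⇒ G_2=257
G_2=257  [base 4] 4^4 + 1  →[4↦5]→  5^5 + 1 = 3126  −1 ⇒ G_3=3125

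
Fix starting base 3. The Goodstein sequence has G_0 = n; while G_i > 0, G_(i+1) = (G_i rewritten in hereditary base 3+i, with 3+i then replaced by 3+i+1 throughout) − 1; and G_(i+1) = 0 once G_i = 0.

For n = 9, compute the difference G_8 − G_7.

1

G_0=9  [base 3] 3^2  →[3↦4]→  4^2 = 16  −1 ⇒ G_1=15
G_1=15  [base 4] 3·4 + 3  →[4↦5]→  3·5 + 3 = 18  −1 ⇒ G_2=17
G_2=17  [base 5] 3·5 + 2  →[5↦6]→  3·6 + 2 = 20  −1 ⇒ G_3=19
G_3=19  [base 6] 3·6 + 1  →[6↦7]→  3·7 + 1 = 22  −1 ⇒ G_4=21
G_4=21  [base 7] 3·7  →[7↦8]→  3·8 = 24  −1 ⇒ G_5=23
G_5=23  [base 8] 2·8 + 7  →[8↦9]→  2·9 + 7 = 25  −1 ⇒ G_6=24
G_6=24  [base 9] 2·9 + 6  →[9↦10]→  2·10 + 6 = 26  −1 ⇒ G_7=25
G_7=25  [base 10] 2·10 + 5  →[10↦11]→  2·11 + 5 = 27  −1 ⇒ G_8=26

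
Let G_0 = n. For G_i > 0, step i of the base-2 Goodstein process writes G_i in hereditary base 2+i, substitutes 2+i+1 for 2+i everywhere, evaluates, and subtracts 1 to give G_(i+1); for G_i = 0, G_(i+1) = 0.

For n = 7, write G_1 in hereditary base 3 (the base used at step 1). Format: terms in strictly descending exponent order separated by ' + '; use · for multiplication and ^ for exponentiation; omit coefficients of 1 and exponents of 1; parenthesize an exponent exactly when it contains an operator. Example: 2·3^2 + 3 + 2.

i=0: 7 = 2^2 + 2 + 1 (b=2); 2→3: 3^3 + 3 + 1 = 31; 31−1 = 30
i=1: 30 = 3^3 + 3 (b=3); 3→4: 4^4 + 4 = 260; 260−1 = 259

3^3 + 3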